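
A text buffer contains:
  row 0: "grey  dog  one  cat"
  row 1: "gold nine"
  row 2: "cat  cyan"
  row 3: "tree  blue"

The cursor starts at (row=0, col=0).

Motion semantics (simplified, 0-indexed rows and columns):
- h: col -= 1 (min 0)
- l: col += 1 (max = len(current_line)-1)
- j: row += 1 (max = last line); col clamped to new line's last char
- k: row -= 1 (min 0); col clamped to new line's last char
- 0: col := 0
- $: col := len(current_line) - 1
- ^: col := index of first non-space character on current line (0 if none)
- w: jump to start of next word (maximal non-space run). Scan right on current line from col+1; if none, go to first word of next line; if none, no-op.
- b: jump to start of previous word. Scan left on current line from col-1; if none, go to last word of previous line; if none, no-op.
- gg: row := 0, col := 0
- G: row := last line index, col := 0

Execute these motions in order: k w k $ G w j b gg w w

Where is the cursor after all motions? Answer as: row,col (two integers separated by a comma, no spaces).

Answer: 0,11

Derivation:
After 1 (k): row=0 col=0 char='g'
After 2 (w): row=0 col=6 char='d'
After 3 (k): row=0 col=6 char='d'
After 4 ($): row=0 col=18 char='t'
After 5 (G): row=3 col=0 char='t'
After 6 (w): row=3 col=6 char='b'
After 7 (j): row=3 col=6 char='b'
After 8 (b): row=3 col=0 char='t'
After 9 (gg): row=0 col=0 char='g'
After 10 (w): row=0 col=6 char='d'
After 11 (w): row=0 col=11 char='o'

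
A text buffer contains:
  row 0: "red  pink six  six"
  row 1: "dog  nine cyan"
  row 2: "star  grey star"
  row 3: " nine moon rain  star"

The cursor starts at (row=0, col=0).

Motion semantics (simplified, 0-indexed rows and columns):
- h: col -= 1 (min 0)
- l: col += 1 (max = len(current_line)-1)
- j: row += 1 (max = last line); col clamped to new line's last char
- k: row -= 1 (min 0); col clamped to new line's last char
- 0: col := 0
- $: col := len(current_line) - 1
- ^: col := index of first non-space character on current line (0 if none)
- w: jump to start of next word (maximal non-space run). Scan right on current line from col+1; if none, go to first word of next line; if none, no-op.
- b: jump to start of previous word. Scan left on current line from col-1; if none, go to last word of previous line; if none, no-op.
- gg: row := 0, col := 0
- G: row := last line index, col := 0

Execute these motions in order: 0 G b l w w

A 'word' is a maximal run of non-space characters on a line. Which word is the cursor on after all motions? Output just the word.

Answer: moon

Derivation:
After 1 (0): row=0 col=0 char='r'
After 2 (G): row=3 col=0 char='_'
After 3 (b): row=2 col=11 char='s'
After 4 (l): row=2 col=12 char='t'
After 5 (w): row=3 col=1 char='n'
After 6 (w): row=3 col=6 char='m'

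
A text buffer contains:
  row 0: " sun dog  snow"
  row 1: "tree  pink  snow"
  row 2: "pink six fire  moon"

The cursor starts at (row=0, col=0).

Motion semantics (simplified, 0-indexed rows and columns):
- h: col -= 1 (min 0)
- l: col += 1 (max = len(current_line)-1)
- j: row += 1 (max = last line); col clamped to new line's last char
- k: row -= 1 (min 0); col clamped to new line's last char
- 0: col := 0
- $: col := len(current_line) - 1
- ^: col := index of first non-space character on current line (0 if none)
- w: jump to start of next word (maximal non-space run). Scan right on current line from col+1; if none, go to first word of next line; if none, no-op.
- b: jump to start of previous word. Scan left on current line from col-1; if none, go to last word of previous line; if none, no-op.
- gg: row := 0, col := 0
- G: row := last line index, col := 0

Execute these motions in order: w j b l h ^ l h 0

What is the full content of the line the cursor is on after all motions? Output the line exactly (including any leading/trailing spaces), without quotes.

After 1 (w): row=0 col=1 char='s'
After 2 (j): row=1 col=1 char='r'
After 3 (b): row=1 col=0 char='t'
After 4 (l): row=1 col=1 char='r'
After 5 (h): row=1 col=0 char='t'
After 6 (^): row=1 col=0 char='t'
After 7 (l): row=1 col=1 char='r'
After 8 (h): row=1 col=0 char='t'
After 9 (0): row=1 col=0 char='t'

Answer: tree  pink  snow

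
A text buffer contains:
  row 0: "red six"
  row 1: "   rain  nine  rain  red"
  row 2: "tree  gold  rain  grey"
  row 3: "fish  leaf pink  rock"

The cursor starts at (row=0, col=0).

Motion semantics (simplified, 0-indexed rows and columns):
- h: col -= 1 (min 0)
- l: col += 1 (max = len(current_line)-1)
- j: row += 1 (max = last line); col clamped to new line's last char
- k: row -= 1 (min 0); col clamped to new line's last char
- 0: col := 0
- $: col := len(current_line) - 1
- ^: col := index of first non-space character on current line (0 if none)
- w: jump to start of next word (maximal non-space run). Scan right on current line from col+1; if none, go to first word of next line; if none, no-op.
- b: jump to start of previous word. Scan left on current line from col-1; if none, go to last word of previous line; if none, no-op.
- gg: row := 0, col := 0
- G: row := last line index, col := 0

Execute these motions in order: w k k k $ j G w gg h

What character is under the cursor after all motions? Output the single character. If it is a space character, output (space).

Answer: r

Derivation:
After 1 (w): row=0 col=4 char='s'
After 2 (k): row=0 col=4 char='s'
After 3 (k): row=0 col=4 char='s'
After 4 (k): row=0 col=4 char='s'
After 5 ($): row=0 col=6 char='x'
After 6 (j): row=1 col=6 char='n'
After 7 (G): row=3 col=0 char='f'
After 8 (w): row=3 col=6 char='l'
After 9 (gg): row=0 col=0 char='r'
After 10 (h): row=0 col=0 char='r'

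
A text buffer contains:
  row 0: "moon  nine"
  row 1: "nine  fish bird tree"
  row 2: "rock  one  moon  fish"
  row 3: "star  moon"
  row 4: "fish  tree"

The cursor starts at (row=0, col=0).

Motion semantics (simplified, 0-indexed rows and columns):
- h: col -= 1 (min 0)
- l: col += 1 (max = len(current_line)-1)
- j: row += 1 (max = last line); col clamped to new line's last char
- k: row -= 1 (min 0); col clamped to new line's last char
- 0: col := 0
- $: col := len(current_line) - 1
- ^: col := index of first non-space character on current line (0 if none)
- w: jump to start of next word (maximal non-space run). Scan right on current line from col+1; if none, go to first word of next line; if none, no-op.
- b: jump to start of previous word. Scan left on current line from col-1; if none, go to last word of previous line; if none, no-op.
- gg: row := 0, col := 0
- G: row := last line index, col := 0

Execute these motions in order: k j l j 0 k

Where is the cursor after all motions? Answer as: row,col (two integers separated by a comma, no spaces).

After 1 (k): row=0 col=0 char='m'
After 2 (j): row=1 col=0 char='n'
After 3 (l): row=1 col=1 char='i'
After 4 (j): row=2 col=1 char='o'
After 5 (0): row=2 col=0 char='r'
After 6 (k): row=1 col=0 char='n'

Answer: 1,0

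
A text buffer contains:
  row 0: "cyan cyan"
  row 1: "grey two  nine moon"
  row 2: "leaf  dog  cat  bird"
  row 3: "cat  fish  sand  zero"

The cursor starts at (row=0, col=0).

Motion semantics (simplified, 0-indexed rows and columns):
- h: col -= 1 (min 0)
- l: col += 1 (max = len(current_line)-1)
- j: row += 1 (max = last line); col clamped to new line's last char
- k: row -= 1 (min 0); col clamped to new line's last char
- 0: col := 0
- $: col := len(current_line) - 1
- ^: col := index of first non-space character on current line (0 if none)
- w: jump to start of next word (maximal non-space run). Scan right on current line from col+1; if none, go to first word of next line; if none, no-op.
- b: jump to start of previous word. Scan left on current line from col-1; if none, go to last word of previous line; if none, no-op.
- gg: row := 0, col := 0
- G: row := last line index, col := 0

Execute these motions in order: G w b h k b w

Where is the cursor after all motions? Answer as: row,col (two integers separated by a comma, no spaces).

After 1 (G): row=3 col=0 char='c'
After 2 (w): row=3 col=5 char='f'
After 3 (b): row=3 col=0 char='c'
After 4 (h): row=3 col=0 char='c'
After 5 (k): row=2 col=0 char='l'
After 6 (b): row=1 col=15 char='m'
After 7 (w): row=2 col=0 char='l'

Answer: 2,0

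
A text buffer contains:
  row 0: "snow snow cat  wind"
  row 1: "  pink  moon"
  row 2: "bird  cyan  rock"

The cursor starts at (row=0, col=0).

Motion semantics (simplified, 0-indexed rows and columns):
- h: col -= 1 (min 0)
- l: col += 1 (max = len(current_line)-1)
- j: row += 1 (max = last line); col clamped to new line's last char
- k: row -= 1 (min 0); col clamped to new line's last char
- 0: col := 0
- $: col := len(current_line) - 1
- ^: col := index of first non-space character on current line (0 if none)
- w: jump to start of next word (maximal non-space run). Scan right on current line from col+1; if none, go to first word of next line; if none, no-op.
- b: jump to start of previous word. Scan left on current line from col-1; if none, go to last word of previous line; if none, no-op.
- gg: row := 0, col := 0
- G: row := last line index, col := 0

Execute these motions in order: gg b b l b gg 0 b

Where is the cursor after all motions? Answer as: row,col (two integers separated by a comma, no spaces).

Answer: 0,0

Derivation:
After 1 (gg): row=0 col=0 char='s'
After 2 (b): row=0 col=0 char='s'
After 3 (b): row=0 col=0 char='s'
After 4 (l): row=0 col=1 char='n'
After 5 (b): row=0 col=0 char='s'
After 6 (gg): row=0 col=0 char='s'
After 7 (0): row=0 col=0 char='s'
After 8 (b): row=0 col=0 char='s'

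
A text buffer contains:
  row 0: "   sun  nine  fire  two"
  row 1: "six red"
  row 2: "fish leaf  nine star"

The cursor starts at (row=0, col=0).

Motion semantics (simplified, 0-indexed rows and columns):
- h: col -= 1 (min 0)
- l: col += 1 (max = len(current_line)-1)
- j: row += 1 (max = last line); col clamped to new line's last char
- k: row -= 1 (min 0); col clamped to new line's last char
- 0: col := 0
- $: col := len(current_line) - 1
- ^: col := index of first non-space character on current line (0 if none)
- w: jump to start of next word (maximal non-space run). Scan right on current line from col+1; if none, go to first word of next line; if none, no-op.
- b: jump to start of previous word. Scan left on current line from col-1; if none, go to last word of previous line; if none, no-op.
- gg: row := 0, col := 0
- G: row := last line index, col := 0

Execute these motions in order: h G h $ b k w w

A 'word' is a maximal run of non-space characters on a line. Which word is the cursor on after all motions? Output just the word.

After 1 (h): row=0 col=0 char='_'
After 2 (G): row=2 col=0 char='f'
After 3 (h): row=2 col=0 char='f'
After 4 ($): row=2 col=19 char='r'
After 5 (b): row=2 col=16 char='s'
After 6 (k): row=1 col=6 char='d'
After 7 (w): row=2 col=0 char='f'
After 8 (w): row=2 col=5 char='l'

Answer: leaf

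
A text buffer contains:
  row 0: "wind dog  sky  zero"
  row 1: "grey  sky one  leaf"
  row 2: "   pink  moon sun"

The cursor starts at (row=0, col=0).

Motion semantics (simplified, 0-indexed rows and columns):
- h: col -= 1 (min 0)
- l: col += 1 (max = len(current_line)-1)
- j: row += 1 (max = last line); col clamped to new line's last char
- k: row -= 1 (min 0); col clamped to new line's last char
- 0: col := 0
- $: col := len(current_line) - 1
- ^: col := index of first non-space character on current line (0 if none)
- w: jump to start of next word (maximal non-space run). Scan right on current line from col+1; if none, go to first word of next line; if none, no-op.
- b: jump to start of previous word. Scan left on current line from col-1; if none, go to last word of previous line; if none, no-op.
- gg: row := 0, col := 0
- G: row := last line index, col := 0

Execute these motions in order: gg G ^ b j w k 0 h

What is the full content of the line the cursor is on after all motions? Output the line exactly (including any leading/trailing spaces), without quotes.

Answer: grey  sky one  leaf

Derivation:
After 1 (gg): row=0 col=0 char='w'
After 2 (G): row=2 col=0 char='_'
After 3 (^): row=2 col=3 char='p'
After 4 (b): row=1 col=15 char='l'
After 5 (j): row=2 col=15 char='u'
After 6 (w): row=2 col=15 char='u'
After 7 (k): row=1 col=15 char='l'
After 8 (0): row=1 col=0 char='g'
After 9 (h): row=1 col=0 char='g'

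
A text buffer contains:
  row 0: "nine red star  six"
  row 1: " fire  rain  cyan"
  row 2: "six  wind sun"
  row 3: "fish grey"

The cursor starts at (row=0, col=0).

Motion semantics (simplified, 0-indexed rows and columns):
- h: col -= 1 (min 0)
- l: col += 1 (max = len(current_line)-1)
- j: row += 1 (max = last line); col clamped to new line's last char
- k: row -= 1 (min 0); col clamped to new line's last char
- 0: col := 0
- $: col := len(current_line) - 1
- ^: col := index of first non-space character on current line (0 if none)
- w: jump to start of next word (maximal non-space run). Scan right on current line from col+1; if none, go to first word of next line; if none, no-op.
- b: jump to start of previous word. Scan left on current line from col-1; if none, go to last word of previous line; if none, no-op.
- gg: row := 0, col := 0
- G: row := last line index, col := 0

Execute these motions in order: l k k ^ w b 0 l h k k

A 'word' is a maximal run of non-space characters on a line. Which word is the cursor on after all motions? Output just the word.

After 1 (l): row=0 col=1 char='i'
After 2 (k): row=0 col=1 char='i'
After 3 (k): row=0 col=1 char='i'
After 4 (^): row=0 col=0 char='n'
After 5 (w): row=0 col=5 char='r'
After 6 (b): row=0 col=0 char='n'
After 7 (0): row=0 col=0 char='n'
After 8 (l): row=0 col=1 char='i'
After 9 (h): row=0 col=0 char='n'
After 10 (k): row=0 col=0 char='n'
After 11 (k): row=0 col=0 char='n'

Answer: nine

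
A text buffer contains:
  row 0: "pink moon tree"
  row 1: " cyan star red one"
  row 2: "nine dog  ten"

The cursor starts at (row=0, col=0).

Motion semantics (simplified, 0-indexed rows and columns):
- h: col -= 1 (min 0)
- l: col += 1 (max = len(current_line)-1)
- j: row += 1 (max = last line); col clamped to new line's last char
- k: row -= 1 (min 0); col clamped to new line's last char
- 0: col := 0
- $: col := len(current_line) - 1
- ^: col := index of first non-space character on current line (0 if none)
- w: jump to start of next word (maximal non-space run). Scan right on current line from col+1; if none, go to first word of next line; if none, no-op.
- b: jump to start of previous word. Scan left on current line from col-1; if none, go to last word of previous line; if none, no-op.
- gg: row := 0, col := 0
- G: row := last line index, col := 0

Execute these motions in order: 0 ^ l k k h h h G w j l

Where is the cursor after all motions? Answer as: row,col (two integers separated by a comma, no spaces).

Answer: 2,6

Derivation:
After 1 (0): row=0 col=0 char='p'
After 2 (^): row=0 col=0 char='p'
After 3 (l): row=0 col=1 char='i'
After 4 (k): row=0 col=1 char='i'
After 5 (k): row=0 col=1 char='i'
After 6 (h): row=0 col=0 char='p'
After 7 (h): row=0 col=0 char='p'
After 8 (h): row=0 col=0 char='p'
After 9 (G): row=2 col=0 char='n'
After 10 (w): row=2 col=5 char='d'
After 11 (j): row=2 col=5 char='d'
After 12 (l): row=2 col=6 char='o'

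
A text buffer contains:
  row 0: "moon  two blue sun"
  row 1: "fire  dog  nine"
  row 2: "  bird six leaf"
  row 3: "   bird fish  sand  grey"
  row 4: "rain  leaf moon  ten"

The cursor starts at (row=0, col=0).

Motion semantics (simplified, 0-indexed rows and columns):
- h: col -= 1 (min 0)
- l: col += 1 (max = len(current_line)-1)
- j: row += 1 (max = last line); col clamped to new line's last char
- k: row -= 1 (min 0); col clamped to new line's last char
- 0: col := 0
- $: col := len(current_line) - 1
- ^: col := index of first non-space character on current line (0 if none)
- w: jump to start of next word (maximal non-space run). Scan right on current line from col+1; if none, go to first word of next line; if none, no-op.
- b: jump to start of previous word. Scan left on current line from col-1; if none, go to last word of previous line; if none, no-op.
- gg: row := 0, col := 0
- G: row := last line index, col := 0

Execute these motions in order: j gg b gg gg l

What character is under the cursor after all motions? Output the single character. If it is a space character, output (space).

After 1 (j): row=1 col=0 char='f'
After 2 (gg): row=0 col=0 char='m'
After 3 (b): row=0 col=0 char='m'
After 4 (gg): row=0 col=0 char='m'
After 5 (gg): row=0 col=0 char='m'
After 6 (l): row=0 col=1 char='o'

Answer: o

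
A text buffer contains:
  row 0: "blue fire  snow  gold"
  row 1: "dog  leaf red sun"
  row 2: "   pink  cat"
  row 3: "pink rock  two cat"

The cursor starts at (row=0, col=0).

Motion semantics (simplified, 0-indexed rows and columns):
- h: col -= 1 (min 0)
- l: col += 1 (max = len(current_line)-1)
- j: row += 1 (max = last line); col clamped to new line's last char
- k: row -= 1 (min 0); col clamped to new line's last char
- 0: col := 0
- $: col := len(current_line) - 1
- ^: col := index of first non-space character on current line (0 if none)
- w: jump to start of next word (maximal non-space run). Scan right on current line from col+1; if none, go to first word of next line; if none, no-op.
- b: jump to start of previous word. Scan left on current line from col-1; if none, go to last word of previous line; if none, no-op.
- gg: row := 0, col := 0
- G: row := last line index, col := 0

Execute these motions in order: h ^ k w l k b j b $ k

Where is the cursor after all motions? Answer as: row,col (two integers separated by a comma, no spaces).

After 1 (h): row=0 col=0 char='b'
After 2 (^): row=0 col=0 char='b'
After 3 (k): row=0 col=0 char='b'
After 4 (w): row=0 col=5 char='f'
After 5 (l): row=0 col=6 char='i'
After 6 (k): row=0 col=6 char='i'
After 7 (b): row=0 col=5 char='f'
After 8 (j): row=1 col=5 char='l'
After 9 (b): row=1 col=0 char='d'
After 10 ($): row=1 col=16 char='n'
After 11 (k): row=0 col=16 char='_'

Answer: 0,16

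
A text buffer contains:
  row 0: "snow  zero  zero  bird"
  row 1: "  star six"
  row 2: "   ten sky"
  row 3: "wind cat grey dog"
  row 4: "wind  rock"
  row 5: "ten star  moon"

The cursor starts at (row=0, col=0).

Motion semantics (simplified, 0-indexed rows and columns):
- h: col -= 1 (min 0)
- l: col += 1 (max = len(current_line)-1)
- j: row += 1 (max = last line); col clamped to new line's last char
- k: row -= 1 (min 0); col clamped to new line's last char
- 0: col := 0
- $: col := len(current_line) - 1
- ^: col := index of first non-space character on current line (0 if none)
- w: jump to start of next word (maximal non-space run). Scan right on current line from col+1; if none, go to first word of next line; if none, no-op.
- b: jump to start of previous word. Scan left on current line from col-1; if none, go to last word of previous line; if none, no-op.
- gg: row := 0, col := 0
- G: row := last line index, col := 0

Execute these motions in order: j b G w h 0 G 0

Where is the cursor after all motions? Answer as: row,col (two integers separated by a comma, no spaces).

After 1 (j): row=1 col=0 char='_'
After 2 (b): row=0 col=18 char='b'
After 3 (G): row=5 col=0 char='t'
After 4 (w): row=5 col=4 char='s'
After 5 (h): row=5 col=3 char='_'
After 6 (0): row=5 col=0 char='t'
After 7 (G): row=5 col=0 char='t'
After 8 (0): row=5 col=0 char='t'

Answer: 5,0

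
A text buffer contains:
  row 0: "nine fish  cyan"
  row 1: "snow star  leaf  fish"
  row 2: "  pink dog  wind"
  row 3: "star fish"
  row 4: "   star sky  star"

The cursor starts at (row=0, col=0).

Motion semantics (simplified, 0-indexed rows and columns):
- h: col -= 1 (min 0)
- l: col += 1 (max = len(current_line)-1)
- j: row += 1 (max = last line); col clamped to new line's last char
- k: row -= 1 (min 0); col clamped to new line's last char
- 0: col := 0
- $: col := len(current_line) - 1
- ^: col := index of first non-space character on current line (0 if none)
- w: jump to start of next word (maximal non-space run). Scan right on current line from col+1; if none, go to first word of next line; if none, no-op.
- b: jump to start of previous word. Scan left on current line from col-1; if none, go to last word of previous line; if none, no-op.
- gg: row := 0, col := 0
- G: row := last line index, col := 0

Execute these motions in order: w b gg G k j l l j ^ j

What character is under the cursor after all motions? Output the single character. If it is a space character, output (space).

Answer: s

Derivation:
After 1 (w): row=0 col=5 char='f'
After 2 (b): row=0 col=0 char='n'
After 3 (gg): row=0 col=0 char='n'
After 4 (G): row=4 col=0 char='_'
After 5 (k): row=3 col=0 char='s'
After 6 (j): row=4 col=0 char='_'
After 7 (l): row=4 col=1 char='_'
After 8 (l): row=4 col=2 char='_'
After 9 (j): row=4 col=2 char='_'
After 10 (^): row=4 col=3 char='s'
After 11 (j): row=4 col=3 char='s'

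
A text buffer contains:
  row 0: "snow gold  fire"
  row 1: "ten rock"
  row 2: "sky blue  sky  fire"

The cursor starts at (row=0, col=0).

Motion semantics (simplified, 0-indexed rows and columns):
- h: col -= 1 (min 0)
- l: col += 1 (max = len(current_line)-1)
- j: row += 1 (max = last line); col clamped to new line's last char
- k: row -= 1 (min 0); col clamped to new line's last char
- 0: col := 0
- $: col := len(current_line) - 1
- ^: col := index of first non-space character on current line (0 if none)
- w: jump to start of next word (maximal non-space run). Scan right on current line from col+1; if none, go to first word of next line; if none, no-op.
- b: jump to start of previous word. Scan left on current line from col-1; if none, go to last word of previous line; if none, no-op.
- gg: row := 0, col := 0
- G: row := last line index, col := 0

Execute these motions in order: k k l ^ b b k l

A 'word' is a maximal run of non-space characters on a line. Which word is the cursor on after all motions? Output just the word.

After 1 (k): row=0 col=0 char='s'
After 2 (k): row=0 col=0 char='s'
After 3 (l): row=0 col=1 char='n'
After 4 (^): row=0 col=0 char='s'
After 5 (b): row=0 col=0 char='s'
After 6 (b): row=0 col=0 char='s'
After 7 (k): row=0 col=0 char='s'
After 8 (l): row=0 col=1 char='n'

Answer: snow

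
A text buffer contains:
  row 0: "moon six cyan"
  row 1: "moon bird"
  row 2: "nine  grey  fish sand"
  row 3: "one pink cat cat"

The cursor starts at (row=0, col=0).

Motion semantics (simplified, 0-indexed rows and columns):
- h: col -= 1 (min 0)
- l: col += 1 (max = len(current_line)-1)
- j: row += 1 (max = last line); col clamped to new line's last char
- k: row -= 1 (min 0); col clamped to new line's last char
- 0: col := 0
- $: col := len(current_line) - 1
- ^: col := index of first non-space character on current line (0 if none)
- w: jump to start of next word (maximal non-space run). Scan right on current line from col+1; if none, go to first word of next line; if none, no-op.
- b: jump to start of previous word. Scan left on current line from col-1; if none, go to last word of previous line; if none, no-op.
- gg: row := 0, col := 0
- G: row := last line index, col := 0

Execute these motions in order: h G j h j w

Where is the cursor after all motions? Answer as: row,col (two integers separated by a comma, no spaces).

After 1 (h): row=0 col=0 char='m'
After 2 (G): row=3 col=0 char='o'
After 3 (j): row=3 col=0 char='o'
After 4 (h): row=3 col=0 char='o'
After 5 (j): row=3 col=0 char='o'
After 6 (w): row=3 col=4 char='p'

Answer: 3,4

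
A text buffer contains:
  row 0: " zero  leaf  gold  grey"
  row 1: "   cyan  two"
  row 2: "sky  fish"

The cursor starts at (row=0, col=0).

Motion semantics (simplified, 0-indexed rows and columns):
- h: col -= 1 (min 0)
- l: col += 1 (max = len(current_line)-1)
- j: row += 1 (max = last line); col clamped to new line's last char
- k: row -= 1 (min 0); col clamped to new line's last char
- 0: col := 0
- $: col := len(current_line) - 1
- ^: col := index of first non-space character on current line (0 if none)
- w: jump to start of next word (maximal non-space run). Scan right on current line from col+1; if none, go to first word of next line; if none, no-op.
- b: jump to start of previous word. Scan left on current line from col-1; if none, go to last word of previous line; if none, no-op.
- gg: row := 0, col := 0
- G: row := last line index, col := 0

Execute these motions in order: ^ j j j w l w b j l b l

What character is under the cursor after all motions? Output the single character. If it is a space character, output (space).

After 1 (^): row=0 col=1 char='z'
After 2 (j): row=1 col=1 char='_'
After 3 (j): row=2 col=1 char='k'
After 4 (j): row=2 col=1 char='k'
After 5 (w): row=2 col=5 char='f'
After 6 (l): row=2 col=6 char='i'
After 7 (w): row=2 col=6 char='i'
After 8 (b): row=2 col=5 char='f'
After 9 (j): row=2 col=5 char='f'
After 10 (l): row=2 col=6 char='i'
After 11 (b): row=2 col=5 char='f'
After 12 (l): row=2 col=6 char='i'

Answer: i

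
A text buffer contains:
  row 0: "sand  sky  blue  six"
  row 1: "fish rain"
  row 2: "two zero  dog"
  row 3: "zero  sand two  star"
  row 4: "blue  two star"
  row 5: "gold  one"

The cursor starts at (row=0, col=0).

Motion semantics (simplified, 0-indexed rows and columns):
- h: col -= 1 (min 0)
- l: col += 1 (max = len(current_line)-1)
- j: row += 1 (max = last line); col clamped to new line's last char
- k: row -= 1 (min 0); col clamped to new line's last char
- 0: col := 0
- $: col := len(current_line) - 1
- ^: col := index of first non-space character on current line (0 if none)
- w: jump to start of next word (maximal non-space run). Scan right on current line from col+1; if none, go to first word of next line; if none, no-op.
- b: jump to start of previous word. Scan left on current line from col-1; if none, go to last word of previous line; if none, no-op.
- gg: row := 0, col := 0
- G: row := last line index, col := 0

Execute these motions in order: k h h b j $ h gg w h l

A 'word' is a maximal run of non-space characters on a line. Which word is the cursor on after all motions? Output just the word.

After 1 (k): row=0 col=0 char='s'
After 2 (h): row=0 col=0 char='s'
After 3 (h): row=0 col=0 char='s'
After 4 (b): row=0 col=0 char='s'
After 5 (j): row=1 col=0 char='f'
After 6 ($): row=1 col=8 char='n'
After 7 (h): row=1 col=7 char='i'
After 8 (gg): row=0 col=0 char='s'
After 9 (w): row=0 col=6 char='s'
After 10 (h): row=0 col=5 char='_'
After 11 (l): row=0 col=6 char='s'

Answer: sky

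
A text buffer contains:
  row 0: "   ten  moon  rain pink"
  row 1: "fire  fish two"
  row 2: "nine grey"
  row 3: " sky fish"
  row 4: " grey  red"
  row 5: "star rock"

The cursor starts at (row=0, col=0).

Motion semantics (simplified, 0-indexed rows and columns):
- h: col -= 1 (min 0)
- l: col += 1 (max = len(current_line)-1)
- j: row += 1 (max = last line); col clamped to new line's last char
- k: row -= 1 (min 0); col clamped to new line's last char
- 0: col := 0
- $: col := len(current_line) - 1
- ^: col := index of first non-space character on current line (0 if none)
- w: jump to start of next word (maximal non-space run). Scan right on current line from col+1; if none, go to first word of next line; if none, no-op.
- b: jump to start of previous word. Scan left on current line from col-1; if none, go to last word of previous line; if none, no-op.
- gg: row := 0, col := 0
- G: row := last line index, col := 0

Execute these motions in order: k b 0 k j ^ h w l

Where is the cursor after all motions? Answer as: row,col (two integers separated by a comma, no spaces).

After 1 (k): row=0 col=0 char='_'
After 2 (b): row=0 col=0 char='_'
After 3 (0): row=0 col=0 char='_'
After 4 (k): row=0 col=0 char='_'
After 5 (j): row=1 col=0 char='f'
After 6 (^): row=1 col=0 char='f'
After 7 (h): row=1 col=0 char='f'
After 8 (w): row=1 col=6 char='f'
After 9 (l): row=1 col=7 char='i'

Answer: 1,7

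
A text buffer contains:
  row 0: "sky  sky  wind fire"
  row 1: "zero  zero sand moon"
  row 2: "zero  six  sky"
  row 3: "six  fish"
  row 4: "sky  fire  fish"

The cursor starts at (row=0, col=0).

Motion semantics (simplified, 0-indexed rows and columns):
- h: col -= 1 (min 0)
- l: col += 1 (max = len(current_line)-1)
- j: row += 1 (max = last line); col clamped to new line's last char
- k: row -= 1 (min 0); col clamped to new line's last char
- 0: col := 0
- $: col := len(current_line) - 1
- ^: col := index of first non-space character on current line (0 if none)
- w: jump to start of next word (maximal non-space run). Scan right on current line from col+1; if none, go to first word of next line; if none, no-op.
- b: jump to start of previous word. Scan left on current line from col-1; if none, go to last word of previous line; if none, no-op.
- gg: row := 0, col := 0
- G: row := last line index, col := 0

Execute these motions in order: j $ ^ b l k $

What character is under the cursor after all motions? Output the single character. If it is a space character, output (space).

After 1 (j): row=1 col=0 char='z'
After 2 ($): row=1 col=19 char='n'
After 3 (^): row=1 col=0 char='z'
After 4 (b): row=0 col=15 char='f'
After 5 (l): row=0 col=16 char='i'
After 6 (k): row=0 col=16 char='i'
After 7 ($): row=0 col=18 char='e'

Answer: e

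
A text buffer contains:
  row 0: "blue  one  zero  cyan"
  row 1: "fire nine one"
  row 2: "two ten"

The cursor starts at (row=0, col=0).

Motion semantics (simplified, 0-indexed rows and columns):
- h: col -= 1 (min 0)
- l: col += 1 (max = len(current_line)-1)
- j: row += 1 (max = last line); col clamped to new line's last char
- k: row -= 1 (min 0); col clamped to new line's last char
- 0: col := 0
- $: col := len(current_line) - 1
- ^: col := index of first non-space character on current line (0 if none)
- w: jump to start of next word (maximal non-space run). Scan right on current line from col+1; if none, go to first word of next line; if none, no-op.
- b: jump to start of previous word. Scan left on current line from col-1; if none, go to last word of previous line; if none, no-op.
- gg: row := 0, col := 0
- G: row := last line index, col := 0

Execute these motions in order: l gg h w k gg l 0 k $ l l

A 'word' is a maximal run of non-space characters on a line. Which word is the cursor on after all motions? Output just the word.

After 1 (l): row=0 col=1 char='l'
After 2 (gg): row=0 col=0 char='b'
After 3 (h): row=0 col=0 char='b'
After 4 (w): row=0 col=6 char='o'
After 5 (k): row=0 col=6 char='o'
After 6 (gg): row=0 col=0 char='b'
After 7 (l): row=0 col=1 char='l'
After 8 (0): row=0 col=0 char='b'
After 9 (k): row=0 col=0 char='b'
After 10 ($): row=0 col=20 char='n'
After 11 (l): row=0 col=20 char='n'
After 12 (l): row=0 col=20 char='n'

Answer: cyan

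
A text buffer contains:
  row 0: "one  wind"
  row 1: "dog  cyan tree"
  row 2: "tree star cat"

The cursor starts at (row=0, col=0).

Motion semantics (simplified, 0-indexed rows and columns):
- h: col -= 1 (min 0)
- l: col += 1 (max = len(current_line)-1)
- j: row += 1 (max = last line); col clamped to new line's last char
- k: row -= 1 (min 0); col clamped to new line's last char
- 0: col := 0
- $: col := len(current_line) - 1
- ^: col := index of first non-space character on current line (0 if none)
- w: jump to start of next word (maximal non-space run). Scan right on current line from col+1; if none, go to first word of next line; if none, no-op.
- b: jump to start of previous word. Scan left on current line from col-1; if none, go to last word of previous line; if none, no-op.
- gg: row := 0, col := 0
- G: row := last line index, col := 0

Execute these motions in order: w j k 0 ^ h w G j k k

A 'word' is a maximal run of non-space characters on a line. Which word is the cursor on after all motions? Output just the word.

Answer: one

Derivation:
After 1 (w): row=0 col=5 char='w'
After 2 (j): row=1 col=5 char='c'
After 3 (k): row=0 col=5 char='w'
After 4 (0): row=0 col=0 char='o'
After 5 (^): row=0 col=0 char='o'
After 6 (h): row=0 col=0 char='o'
After 7 (w): row=0 col=5 char='w'
After 8 (G): row=2 col=0 char='t'
After 9 (j): row=2 col=0 char='t'
After 10 (k): row=1 col=0 char='d'
After 11 (k): row=0 col=0 char='o'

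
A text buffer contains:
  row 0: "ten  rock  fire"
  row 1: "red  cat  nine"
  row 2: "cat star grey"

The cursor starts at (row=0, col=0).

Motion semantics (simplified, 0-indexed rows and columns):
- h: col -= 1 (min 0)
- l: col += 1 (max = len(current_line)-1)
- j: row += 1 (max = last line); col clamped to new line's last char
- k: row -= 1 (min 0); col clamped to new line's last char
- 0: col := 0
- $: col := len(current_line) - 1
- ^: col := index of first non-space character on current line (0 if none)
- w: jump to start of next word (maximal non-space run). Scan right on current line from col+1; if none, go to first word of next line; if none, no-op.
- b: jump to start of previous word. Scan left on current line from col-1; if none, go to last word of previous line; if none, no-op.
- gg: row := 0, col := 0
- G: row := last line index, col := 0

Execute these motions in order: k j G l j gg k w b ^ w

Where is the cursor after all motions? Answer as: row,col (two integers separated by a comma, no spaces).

Answer: 0,5

Derivation:
After 1 (k): row=0 col=0 char='t'
After 2 (j): row=1 col=0 char='r'
After 3 (G): row=2 col=0 char='c'
After 4 (l): row=2 col=1 char='a'
After 5 (j): row=2 col=1 char='a'
After 6 (gg): row=0 col=0 char='t'
After 7 (k): row=0 col=0 char='t'
After 8 (w): row=0 col=5 char='r'
After 9 (b): row=0 col=0 char='t'
After 10 (^): row=0 col=0 char='t'
After 11 (w): row=0 col=5 char='r'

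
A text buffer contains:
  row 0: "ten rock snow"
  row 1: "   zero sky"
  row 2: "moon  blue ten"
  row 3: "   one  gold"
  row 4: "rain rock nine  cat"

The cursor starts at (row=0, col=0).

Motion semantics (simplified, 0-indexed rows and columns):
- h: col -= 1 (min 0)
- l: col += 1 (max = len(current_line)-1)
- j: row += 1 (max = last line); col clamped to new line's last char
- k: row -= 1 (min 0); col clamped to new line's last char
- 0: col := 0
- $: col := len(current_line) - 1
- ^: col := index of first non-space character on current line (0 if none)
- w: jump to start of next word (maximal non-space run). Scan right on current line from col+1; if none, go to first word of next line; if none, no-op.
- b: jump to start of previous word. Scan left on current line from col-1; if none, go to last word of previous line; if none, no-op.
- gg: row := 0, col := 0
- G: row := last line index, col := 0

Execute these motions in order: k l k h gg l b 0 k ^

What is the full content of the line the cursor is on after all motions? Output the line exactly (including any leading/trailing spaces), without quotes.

After 1 (k): row=0 col=0 char='t'
After 2 (l): row=0 col=1 char='e'
After 3 (k): row=0 col=1 char='e'
After 4 (h): row=0 col=0 char='t'
After 5 (gg): row=0 col=0 char='t'
After 6 (l): row=0 col=1 char='e'
After 7 (b): row=0 col=0 char='t'
After 8 (0): row=0 col=0 char='t'
After 9 (k): row=0 col=0 char='t'
After 10 (^): row=0 col=0 char='t'

Answer: ten rock snow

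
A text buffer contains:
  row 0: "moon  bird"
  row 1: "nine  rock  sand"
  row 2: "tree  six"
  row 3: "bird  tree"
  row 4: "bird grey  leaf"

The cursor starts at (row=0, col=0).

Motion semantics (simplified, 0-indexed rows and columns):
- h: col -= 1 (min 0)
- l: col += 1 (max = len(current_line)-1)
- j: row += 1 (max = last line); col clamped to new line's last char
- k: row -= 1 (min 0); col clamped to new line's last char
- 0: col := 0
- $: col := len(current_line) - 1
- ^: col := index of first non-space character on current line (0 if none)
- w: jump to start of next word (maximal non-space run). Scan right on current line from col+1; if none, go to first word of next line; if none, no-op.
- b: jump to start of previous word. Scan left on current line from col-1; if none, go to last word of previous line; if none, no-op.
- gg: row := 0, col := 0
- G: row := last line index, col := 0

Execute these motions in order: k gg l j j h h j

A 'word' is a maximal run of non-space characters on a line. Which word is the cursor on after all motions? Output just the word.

Answer: bird

Derivation:
After 1 (k): row=0 col=0 char='m'
After 2 (gg): row=0 col=0 char='m'
After 3 (l): row=0 col=1 char='o'
After 4 (j): row=1 col=1 char='i'
After 5 (j): row=2 col=1 char='r'
After 6 (h): row=2 col=0 char='t'
After 7 (h): row=2 col=0 char='t'
After 8 (j): row=3 col=0 char='b'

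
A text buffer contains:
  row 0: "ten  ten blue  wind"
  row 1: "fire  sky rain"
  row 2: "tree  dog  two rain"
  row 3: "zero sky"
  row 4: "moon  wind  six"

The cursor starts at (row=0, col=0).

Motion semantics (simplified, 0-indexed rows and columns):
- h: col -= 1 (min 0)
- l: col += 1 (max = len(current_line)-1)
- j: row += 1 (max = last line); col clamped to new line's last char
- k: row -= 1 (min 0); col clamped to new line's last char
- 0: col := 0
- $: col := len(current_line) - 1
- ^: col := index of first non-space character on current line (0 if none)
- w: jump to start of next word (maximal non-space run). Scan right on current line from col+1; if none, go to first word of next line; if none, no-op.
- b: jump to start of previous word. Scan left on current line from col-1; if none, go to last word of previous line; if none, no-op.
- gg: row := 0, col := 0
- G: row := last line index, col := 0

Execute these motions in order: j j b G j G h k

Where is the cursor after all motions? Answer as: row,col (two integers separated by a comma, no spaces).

Answer: 3,0

Derivation:
After 1 (j): row=1 col=0 char='f'
After 2 (j): row=2 col=0 char='t'
After 3 (b): row=1 col=10 char='r'
After 4 (G): row=4 col=0 char='m'
After 5 (j): row=4 col=0 char='m'
After 6 (G): row=4 col=0 char='m'
After 7 (h): row=4 col=0 char='m'
After 8 (k): row=3 col=0 char='z'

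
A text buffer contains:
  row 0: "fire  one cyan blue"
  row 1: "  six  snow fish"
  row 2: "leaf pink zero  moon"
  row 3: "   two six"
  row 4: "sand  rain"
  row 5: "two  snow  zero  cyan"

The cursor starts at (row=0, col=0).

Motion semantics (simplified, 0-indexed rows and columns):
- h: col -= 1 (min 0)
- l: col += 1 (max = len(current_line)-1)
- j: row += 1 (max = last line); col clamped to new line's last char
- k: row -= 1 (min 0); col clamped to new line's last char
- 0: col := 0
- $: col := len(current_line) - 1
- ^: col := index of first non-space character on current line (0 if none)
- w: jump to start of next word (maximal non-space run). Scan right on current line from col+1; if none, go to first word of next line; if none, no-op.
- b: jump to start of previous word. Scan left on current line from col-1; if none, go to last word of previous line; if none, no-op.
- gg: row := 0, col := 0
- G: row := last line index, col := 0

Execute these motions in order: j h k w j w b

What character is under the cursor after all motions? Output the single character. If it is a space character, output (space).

Answer: s

Derivation:
After 1 (j): row=1 col=0 char='_'
After 2 (h): row=1 col=0 char='_'
After 3 (k): row=0 col=0 char='f'
After 4 (w): row=0 col=6 char='o'
After 5 (j): row=1 col=6 char='_'
After 6 (w): row=1 col=7 char='s'
After 7 (b): row=1 col=2 char='s'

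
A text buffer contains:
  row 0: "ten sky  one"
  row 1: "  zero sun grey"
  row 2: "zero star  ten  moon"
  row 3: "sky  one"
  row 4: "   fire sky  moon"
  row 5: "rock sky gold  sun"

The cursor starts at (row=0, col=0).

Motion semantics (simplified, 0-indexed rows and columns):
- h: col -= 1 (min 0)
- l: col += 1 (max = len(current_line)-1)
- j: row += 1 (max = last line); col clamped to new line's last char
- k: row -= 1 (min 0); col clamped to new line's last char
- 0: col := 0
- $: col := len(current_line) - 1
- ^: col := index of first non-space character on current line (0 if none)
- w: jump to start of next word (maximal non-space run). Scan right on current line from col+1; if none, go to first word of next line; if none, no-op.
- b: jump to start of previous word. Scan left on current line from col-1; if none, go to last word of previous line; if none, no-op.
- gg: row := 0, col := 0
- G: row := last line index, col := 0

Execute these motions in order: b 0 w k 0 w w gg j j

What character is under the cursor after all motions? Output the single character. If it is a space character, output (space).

After 1 (b): row=0 col=0 char='t'
After 2 (0): row=0 col=0 char='t'
After 3 (w): row=0 col=4 char='s'
After 4 (k): row=0 col=4 char='s'
After 5 (0): row=0 col=0 char='t'
After 6 (w): row=0 col=4 char='s'
After 7 (w): row=0 col=9 char='o'
After 8 (gg): row=0 col=0 char='t'
After 9 (j): row=1 col=0 char='_'
After 10 (j): row=2 col=0 char='z'

Answer: z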